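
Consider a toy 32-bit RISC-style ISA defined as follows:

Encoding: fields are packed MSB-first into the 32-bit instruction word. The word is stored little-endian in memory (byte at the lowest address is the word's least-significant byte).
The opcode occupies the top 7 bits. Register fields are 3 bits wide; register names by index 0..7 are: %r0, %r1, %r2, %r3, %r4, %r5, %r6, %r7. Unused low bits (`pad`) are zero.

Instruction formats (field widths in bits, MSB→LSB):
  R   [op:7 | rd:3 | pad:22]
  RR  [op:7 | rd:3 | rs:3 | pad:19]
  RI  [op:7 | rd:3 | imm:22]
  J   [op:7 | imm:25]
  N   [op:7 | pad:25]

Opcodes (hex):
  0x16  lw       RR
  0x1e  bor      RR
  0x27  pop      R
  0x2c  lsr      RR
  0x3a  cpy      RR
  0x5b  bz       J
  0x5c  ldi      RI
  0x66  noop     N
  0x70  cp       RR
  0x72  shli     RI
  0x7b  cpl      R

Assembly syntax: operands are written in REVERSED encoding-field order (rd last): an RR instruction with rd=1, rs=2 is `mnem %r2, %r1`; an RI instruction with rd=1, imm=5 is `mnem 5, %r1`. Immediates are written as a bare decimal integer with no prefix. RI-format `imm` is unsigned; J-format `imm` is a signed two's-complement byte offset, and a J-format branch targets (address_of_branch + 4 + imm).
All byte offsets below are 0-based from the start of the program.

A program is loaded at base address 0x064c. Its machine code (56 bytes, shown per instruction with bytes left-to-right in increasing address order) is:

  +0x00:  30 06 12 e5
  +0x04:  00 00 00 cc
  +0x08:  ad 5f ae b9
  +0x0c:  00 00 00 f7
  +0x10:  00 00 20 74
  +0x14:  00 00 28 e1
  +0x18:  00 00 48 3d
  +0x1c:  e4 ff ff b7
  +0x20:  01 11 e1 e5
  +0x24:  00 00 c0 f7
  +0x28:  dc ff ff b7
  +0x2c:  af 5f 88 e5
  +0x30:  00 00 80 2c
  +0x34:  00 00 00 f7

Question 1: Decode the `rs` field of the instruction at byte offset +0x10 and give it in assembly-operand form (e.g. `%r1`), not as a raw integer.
+0x10: 00 00 20 74 ⇒ word 0x74200000 (little)
  top 7b → 0x3a → cpy [RR]
  rd: (w>>22)&0x7=0x0 → %r0
  rs: (w>>19)&0x7=0x4 → %r4

%r4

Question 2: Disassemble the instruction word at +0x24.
cpl %r7

+0x24: 00 00 c0 f7 ⇒ word 0xf7c00000 (little)
  opcode bits[31:25]=0x7b: cpl/R
  [24:22] rd=7 = %r7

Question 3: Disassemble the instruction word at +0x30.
off 0x30: read 00 00 80 2c as little → 0x2c800000
  op=0x2c800000>>25=0x16 ⇒ lw (RR)
  rd: (w>>22)&0x7=0x2 → %r2
  rs: (w>>19)&0x7=0x0 → %r0

lw %r0, %r2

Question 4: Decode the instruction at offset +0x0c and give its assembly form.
cpl %r4

[0c] 00 00 00 f7 → 0xf7000000
  opcode bits[31:25]=0x7b: cpl/R
  [24:22] rd=4 = %r4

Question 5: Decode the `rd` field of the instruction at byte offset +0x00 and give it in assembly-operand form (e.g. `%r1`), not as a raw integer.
%r4

off 0x00: read 30 06 12 e5 as little → 0xe5120630
  top 7b → 0x72 → shli [RI]
  [24:22] rd=4 = %r4
  [21:0] imm=1181232 = 1181232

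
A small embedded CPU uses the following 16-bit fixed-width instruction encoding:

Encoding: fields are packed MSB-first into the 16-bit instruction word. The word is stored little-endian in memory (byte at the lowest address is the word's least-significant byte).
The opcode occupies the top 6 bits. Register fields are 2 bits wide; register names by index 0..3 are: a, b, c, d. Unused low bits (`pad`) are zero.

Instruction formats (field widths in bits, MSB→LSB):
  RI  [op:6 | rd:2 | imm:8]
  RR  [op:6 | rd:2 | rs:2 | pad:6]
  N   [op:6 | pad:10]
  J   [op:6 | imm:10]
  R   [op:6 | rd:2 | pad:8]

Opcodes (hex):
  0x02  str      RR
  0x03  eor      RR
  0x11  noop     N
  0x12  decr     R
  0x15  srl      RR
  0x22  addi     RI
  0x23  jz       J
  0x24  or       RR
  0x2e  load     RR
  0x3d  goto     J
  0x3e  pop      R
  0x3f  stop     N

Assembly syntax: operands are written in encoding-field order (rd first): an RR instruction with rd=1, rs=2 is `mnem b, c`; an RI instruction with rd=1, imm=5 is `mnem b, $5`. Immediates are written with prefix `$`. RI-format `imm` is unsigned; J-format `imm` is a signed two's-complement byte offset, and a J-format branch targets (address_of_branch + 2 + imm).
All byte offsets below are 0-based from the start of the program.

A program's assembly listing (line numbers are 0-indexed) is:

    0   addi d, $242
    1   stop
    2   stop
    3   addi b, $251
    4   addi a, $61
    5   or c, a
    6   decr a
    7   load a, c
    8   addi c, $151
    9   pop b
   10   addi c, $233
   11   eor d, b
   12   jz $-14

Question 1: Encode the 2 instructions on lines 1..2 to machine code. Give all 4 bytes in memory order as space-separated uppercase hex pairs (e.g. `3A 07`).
00 FC 00 FC

1. stop fields op=0x3f:6|pad=0:10 → word fc00h → 00 fc
2. stop fields op=0x3f:6|pad=0:10 → word fc00h → 00 fc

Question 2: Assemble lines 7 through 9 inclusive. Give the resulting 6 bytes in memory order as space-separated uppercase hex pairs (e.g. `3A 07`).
L7: load op=0x2e:6|rd=0:2|rs=2:2|pad=0:6 ⇒ 0xb880 ⇒ little 80 b8
L8: addi op=0x22:6|rd=2:2|imm=151:8 ⇒ 0x8a97 ⇒ little 97 8a
L9: pop op=0x3e:6|rd=1:2|pad=0:8 ⇒ 0xf900 ⇒ little 00 f9

80 B8 97 8A 00 F9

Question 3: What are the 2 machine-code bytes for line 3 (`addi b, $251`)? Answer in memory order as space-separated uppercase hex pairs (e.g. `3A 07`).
L3: addi op=0x22:6|rd=1:2|imm=251:8 ⇒ 0x89fb ⇒ little fb 89

FB 89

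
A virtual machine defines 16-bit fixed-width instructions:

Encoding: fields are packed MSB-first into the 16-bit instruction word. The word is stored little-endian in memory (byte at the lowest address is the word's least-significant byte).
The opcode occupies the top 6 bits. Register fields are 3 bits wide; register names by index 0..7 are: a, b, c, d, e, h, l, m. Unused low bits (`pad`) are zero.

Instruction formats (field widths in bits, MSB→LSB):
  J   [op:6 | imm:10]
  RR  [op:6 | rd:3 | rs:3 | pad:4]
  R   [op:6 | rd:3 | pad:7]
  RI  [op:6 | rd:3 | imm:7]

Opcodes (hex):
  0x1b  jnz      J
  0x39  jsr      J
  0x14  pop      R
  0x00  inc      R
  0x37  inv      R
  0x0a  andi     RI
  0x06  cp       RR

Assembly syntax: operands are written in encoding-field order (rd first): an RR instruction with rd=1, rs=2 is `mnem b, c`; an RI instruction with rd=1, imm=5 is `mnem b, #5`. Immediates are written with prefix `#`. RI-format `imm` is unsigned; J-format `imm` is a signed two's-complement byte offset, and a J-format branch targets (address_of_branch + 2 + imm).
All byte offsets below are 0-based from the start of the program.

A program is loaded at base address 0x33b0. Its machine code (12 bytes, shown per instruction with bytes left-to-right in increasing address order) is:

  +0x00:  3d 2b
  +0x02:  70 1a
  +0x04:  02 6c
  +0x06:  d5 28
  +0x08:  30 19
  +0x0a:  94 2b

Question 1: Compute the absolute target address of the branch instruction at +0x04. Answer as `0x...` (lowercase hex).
0x33b8

[04] 02 6c → 0x6c02
  top 6b → 0x1b → jnz [J]
  [9:0] imm=2 = #2
  target = base 0x33b0 + off 0x04 + 2 + imm 2 = 0x33b8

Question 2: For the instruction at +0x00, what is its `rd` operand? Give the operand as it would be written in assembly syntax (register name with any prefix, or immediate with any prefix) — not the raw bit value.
l

+0x00: 3d 2b ⇒ word 0x2b3d (little)
  opcode bits[15:10]=0xa: andi/RI
  rd: (w>>7)&0x7=0x6 → l
  imm: (w>>0)&0x7f=0x3d → #61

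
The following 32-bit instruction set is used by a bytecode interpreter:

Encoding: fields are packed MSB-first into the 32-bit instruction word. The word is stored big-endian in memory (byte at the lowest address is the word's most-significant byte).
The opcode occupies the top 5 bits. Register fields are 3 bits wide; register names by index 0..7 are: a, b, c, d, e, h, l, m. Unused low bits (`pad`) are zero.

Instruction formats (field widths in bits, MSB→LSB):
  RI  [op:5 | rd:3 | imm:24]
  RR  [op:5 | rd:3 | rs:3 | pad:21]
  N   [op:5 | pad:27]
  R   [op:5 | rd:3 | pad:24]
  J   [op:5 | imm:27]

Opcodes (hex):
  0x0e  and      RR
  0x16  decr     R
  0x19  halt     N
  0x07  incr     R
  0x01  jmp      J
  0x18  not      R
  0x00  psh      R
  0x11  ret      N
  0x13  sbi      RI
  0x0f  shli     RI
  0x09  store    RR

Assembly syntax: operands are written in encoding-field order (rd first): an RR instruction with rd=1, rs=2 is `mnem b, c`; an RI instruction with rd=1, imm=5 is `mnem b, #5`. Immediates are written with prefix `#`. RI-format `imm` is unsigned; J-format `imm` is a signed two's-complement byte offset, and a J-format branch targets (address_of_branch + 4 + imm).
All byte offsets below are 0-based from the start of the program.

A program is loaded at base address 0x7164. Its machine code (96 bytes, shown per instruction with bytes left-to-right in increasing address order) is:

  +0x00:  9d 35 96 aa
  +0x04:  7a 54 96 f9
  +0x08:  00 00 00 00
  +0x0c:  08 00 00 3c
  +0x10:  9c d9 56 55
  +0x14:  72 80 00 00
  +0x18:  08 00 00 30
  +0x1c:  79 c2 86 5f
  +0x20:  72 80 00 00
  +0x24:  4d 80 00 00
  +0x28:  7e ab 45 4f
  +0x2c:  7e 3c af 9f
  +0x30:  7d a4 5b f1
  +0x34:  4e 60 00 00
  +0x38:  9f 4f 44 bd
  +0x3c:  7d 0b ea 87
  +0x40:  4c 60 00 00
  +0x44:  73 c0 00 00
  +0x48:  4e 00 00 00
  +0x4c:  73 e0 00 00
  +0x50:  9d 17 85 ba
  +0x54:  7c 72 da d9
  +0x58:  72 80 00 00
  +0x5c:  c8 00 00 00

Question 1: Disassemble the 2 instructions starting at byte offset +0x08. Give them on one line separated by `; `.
[08] 00 00 00 00 → 0x00000000
  opcode bits[31:27]=0x0: psh/R
  rd@[26:24]=0x0 ⇒ a
[0c] 08 00 00 3c → 0x0800003c
  opcode bits[31:27]=0x1: jmp/J
  imm@[26:0]=0x3c ⇒ #60

psh a; jmp #60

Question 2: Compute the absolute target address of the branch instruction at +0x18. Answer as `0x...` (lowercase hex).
0x71b0

[18] 08 00 00 30 → 0x08000030
  top 5b → 0x1 → jmp [J]
  [26:0] imm=48 = #48
  target = base 0x7164 + off 0x18 + 4 + imm 48 = 0x71b0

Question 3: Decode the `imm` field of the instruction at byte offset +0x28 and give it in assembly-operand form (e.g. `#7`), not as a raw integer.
+0x28: 7e ab 45 4f ⇒ word 0x7eab454f (big)
  top 5b → 0xf → shli [RI]
  [26:24] rd=6 = l
  [23:0] imm=11224399 = #11224399

#11224399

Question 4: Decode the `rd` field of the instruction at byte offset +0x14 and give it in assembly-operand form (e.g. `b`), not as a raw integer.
+0x14: 72 80 00 00 ⇒ word 0x72800000 (big)
  opcode bits[31:27]=0xe: and/RR
  rd@[26:24]=0x2 ⇒ c
  rs@[23:21]=0x4 ⇒ e

c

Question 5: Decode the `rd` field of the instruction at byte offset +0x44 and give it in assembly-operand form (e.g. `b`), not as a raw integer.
d

off 0x44: read 73 c0 00 00 as big → 0x73c00000
  top 5b → 0xe → and [RR]
  rd: (w>>24)&0x7=0x3 → d
  rs: (w>>21)&0x7=0x6 → l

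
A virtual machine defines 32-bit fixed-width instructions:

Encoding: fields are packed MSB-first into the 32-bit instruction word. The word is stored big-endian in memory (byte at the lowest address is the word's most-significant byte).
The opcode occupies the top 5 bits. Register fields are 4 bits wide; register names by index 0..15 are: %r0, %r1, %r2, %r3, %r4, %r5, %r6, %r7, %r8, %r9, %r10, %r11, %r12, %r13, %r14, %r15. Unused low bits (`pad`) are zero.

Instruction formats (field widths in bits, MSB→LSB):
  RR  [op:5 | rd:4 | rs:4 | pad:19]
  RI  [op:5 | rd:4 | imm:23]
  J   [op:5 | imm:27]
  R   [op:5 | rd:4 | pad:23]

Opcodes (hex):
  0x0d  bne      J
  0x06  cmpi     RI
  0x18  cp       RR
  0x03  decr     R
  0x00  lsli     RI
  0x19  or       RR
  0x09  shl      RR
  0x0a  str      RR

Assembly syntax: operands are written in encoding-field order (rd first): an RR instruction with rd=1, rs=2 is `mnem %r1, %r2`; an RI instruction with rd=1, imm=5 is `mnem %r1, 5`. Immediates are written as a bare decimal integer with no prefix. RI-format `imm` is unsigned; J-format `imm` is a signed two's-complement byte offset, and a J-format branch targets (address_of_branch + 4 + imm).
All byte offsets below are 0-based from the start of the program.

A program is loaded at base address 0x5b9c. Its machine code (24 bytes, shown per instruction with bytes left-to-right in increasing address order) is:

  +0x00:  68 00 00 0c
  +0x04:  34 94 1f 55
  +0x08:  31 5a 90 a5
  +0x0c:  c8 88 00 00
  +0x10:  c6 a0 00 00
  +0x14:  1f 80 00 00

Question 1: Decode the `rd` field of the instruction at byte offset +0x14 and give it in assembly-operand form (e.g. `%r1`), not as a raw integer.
%r15

[14] 1f 80 00 00 → 0x1f800000
  top 5b → 0x3 → decr [R]
  rd@[26:23]=0xf ⇒ %r15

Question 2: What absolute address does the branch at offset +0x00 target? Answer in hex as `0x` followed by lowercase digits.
+0x00: 68 00 00 0c ⇒ word 0x6800000c (big)
  op=0x6800000c>>27=0xd ⇒ bne (J)
  [26:0] imm=12 = 12
  target = base 0x5b9c + off 0x00 + 4 + imm 12 = 0x5bac

0x5bac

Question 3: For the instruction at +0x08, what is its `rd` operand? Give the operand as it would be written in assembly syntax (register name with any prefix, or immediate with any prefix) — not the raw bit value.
@+08  big-endian(31 5a 90 a5) = 0x315a90a5
  opcode bits[31:27]=0x6: cmpi/RI
  rd@[26:23]=0x2 ⇒ %r2
  imm@[22:0]=0x5a90a5 ⇒ 5935269

%r2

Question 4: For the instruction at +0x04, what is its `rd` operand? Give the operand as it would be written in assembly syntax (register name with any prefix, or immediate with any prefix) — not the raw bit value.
@+04  big-endian(34 94 1f 55) = 0x34941f55
  top 5b → 0x6 → cmpi [RI]
  [26:23] rd=9 = %r9
  [22:0] imm=1318741 = 1318741

%r9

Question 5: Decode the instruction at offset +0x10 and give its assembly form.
cp %r13, %r4

off 0x10: read c6 a0 00 00 as big → 0xc6a00000
  opcode bits[31:27]=0x18: cp/RR
  rd: (w>>23)&0xf=0xd → %r13
  rs: (w>>19)&0xf=0x4 → %r4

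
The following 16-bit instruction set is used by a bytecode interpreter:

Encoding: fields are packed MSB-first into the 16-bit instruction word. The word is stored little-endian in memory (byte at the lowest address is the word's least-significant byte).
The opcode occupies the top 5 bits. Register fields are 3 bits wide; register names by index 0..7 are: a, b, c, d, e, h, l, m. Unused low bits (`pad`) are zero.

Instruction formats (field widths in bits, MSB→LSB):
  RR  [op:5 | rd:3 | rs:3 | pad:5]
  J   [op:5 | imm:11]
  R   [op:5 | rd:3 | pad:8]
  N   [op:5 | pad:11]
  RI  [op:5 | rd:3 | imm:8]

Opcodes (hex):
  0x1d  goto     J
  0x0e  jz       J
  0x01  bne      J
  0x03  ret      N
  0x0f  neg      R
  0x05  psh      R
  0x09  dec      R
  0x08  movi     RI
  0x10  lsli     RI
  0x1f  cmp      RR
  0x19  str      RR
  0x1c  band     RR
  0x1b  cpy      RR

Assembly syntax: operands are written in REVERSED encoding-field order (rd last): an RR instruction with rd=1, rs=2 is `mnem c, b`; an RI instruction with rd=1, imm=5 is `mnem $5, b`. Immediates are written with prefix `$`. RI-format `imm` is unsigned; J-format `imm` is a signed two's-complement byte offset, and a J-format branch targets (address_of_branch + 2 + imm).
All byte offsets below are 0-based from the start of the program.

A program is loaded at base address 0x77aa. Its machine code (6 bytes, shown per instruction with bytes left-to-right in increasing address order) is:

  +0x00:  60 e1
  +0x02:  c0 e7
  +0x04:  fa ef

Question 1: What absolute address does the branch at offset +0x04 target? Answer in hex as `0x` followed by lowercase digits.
0x77aa

off 0x04: read fa ef as little → 0xeffa
  opcode bits[15:11]=0x1d: goto/J
  imm: (w>>0)&0x7ff=0x7fa (s11→-6) → $-6
  target = base 0x77aa + off 0x04 + 2 + imm -6 = 0x77aa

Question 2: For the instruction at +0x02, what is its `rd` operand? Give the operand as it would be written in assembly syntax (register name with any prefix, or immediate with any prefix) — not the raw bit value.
off 0x02: read c0 e7 as little → 0xe7c0
  opcode bits[15:11]=0x1c: band/RR
  rd: (w>>8)&0x7=0x7 → m
  rs: (w>>5)&0x7=0x6 → l

m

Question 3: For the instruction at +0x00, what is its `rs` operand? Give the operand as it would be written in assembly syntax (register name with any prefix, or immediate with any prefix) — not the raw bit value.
d

+0x00: 60 e1 ⇒ word 0xe160 (little)
  top 5b → 0x1c → band [RR]
  rd@[10:8]=0x1 ⇒ b
  rs@[7:5]=0x3 ⇒ d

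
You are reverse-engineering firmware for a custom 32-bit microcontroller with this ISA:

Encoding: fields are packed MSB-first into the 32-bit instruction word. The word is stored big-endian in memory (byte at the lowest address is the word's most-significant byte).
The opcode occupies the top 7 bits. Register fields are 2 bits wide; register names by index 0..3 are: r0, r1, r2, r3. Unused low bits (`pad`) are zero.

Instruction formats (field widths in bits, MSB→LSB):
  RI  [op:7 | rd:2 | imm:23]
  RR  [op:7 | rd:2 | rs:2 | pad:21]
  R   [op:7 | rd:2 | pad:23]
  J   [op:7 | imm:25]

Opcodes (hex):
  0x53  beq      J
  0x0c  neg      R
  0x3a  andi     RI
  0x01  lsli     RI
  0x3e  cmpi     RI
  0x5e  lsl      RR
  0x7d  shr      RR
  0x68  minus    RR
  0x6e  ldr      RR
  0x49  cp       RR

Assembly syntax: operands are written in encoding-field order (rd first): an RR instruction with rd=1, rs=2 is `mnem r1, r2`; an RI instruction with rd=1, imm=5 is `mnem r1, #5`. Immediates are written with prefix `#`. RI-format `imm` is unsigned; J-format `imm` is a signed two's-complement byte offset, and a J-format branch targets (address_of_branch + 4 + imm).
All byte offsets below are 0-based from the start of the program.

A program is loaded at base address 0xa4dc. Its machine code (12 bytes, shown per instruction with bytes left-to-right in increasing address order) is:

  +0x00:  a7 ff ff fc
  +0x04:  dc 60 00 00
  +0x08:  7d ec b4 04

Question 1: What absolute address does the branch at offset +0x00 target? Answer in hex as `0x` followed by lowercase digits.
0xa4dc

+0x00: a7 ff ff fc ⇒ word 0xa7fffffc (big)
  top 7b → 0x53 → beq [J]
  imm@[24:0]=0x1fffffc (s25→-4) ⇒ #-4
  target = base 0xa4dc + off 0x00 + 4 + imm -4 = 0xa4dc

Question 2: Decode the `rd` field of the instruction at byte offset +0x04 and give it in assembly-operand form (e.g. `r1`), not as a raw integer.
r0

+0x04: dc 60 00 00 ⇒ word 0xdc600000 (big)
  top 7b → 0x6e → ldr [RR]
  rd@[24:23]=0x0 ⇒ r0
  rs@[22:21]=0x3 ⇒ r3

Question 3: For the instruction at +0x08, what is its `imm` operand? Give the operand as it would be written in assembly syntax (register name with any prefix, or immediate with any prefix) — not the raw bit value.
#7123972

@+08  big-endian(7d ec b4 04) = 0x7decb404
  op=0x7decb404>>25=0x3e ⇒ cmpi (RI)
  [24:23] rd=3 = r3
  [22:0] imm=7123972 = #7123972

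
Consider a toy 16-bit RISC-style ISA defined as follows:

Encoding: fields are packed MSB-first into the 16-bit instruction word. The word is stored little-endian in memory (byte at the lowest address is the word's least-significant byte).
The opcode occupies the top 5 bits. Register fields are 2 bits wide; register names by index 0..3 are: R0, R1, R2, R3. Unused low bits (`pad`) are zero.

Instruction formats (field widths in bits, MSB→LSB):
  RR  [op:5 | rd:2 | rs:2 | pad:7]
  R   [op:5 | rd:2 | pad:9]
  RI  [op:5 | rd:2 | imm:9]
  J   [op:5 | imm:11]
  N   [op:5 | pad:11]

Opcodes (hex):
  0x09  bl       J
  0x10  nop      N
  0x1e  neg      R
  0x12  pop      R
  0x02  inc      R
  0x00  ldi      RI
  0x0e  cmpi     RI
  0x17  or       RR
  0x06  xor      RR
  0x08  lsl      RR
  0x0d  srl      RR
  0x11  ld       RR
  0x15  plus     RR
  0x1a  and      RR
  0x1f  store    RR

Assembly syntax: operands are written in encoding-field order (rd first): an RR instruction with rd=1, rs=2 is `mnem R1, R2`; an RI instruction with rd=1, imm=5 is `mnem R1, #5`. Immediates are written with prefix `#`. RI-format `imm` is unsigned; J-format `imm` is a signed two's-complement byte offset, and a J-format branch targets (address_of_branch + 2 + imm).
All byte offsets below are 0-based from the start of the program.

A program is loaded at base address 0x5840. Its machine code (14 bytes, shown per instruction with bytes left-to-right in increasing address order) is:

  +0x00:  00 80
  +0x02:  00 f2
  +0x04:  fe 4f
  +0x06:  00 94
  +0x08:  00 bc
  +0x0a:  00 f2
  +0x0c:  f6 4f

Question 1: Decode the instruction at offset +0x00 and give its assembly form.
nop

[00] 00 80 → 0x8000
  opcode bits[15:11]=0x10: nop/N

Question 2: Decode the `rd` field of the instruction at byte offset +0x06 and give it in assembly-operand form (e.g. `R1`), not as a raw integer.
off 0x06: read 00 94 as little → 0x9400
  top 5b → 0x12 → pop [R]
  rd@[10:9]=0x2 ⇒ R2

R2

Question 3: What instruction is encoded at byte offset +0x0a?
+0x0a: 00 f2 ⇒ word 0xf200 (little)
  opcode bits[15:11]=0x1e: neg/R
  rd@[10:9]=0x1 ⇒ R1

neg R1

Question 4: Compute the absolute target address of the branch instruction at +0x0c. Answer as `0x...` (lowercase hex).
0x5844

@+0c  little-endian(f6 4f) = 0x4ff6
  top 5b → 0x9 → bl [J]
  imm: (w>>0)&0x7ff=0x7f6 (s11→-10) → #-10
  target = base 0x5840 + off 0x0c + 2 + imm -10 = 0x5844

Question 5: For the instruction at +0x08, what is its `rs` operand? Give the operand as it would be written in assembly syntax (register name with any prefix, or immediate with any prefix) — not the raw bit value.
R0

@+08  little-endian(00 bc) = 0xbc00
  op=0xbc00>>11=0x17 ⇒ or (RR)
  rd@[10:9]=0x2 ⇒ R2
  rs@[8:7]=0x0 ⇒ R0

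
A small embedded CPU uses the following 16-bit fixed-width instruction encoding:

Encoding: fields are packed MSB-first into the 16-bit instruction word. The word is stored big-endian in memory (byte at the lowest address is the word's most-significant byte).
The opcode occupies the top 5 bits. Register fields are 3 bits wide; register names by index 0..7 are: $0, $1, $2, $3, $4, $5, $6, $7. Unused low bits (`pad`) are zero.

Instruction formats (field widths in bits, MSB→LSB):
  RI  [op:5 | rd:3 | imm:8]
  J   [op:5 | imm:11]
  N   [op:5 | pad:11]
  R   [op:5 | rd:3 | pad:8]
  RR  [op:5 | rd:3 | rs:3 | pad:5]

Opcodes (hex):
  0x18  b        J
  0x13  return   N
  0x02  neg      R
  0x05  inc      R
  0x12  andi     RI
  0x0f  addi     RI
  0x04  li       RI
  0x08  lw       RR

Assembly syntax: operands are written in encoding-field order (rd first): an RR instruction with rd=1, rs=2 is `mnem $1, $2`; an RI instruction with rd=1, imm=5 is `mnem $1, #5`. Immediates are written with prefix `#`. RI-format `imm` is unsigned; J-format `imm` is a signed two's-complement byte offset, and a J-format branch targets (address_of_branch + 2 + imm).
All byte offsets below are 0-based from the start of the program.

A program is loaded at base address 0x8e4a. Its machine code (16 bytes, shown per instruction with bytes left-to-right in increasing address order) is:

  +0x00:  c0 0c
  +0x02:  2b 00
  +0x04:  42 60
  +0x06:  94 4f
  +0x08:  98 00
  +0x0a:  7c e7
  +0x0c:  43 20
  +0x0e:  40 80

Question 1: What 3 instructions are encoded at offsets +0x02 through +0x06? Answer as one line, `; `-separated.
inc $3; lw $2, $3; andi $4, #79

[02] 2b 00 → 0x2b00
  op=0x2b00>>11=0x5 ⇒ inc (R)
  [10:8] rd=3 = $3
[04] 42 60 → 0x4260
  op=0x4260>>11=0x8 ⇒ lw (RR)
  [10:8] rd=2 = $2
  [7:5] rs=3 = $3
[06] 94 4f → 0x944f
  op=0x944f>>11=0x12 ⇒ andi (RI)
  [10:8] rd=4 = $4
  [7:0] imm=79 = #79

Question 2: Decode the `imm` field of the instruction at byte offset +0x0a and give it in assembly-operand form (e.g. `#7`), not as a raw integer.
@+0a  big-endian(7c e7) = 0x7ce7
  op=0x7ce7>>11=0xf ⇒ addi (RI)
  rd: (w>>8)&0x7=0x4 → $4
  imm: (w>>0)&0xff=0xe7 → #231

#231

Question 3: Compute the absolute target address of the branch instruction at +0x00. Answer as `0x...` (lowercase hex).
0x8e58

off 0x00: read c0 0c as big → 0xc00c
  top 5b → 0x18 → b [J]
  [10:0] imm=12 = #12
  target = base 0x8e4a + off 0x00 + 2 + imm 12 = 0x8e58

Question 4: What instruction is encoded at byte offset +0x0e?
+0x0e: 40 80 ⇒ word 0x4080 (big)
  opcode bits[15:11]=0x8: lw/RR
  [10:8] rd=0 = $0
  [7:5] rs=4 = $4

lw $0, $4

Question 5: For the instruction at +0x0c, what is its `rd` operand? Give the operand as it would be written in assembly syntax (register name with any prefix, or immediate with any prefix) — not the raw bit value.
$3

+0x0c: 43 20 ⇒ word 0x4320 (big)
  op=0x4320>>11=0x8 ⇒ lw (RR)
  rd: (w>>8)&0x7=0x3 → $3
  rs: (w>>5)&0x7=0x1 → $1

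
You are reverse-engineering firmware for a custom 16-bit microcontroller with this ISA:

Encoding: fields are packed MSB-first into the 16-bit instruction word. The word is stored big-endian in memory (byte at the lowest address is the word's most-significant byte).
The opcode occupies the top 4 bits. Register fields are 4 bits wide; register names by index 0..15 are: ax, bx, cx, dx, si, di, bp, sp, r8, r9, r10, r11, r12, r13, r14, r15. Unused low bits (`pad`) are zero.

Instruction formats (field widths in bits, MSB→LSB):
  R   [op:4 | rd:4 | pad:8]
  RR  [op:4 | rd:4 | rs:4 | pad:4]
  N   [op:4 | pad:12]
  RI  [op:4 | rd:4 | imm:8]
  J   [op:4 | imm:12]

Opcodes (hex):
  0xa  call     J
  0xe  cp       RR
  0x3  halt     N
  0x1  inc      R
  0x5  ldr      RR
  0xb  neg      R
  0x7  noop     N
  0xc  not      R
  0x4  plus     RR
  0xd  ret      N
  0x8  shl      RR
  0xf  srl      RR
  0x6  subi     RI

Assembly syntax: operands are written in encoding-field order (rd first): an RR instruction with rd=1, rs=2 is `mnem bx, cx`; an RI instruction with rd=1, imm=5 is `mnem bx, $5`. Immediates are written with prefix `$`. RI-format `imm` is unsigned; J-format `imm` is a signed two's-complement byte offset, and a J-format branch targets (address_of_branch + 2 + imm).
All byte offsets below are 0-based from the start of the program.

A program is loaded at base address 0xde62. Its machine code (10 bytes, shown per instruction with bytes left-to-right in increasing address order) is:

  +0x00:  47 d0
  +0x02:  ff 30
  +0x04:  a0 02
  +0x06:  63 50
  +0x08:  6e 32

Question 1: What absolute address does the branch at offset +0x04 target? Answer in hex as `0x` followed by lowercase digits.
0xde6a

[04] a0 02 → 0xa002
  opcode bits[15:12]=0xa: call/J
  [11:0] imm=2 = $2
  target = base 0xde62 + off 0x04 + 2 + imm 2 = 0xde6a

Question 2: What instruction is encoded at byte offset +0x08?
subi r14, $50

[08] 6e 32 → 0x6e32
  opcode bits[15:12]=0x6: subi/RI
  rd@[11:8]=0xe ⇒ r14
  imm@[7:0]=0x32 ⇒ $50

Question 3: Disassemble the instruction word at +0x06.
subi dx, $80

off 0x06: read 63 50 as big → 0x6350
  opcode bits[15:12]=0x6: subi/RI
  rd: (w>>8)&0xf=0x3 → dx
  imm: (w>>0)&0xff=0x50 → $80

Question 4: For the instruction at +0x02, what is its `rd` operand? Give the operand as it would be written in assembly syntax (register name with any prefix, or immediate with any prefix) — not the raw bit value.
r15

@+02  big-endian(ff 30) = 0xff30
  op=0xff30>>12=0xf ⇒ srl (RR)
  rd: (w>>8)&0xf=0xf → r15
  rs: (w>>4)&0xf=0x3 → dx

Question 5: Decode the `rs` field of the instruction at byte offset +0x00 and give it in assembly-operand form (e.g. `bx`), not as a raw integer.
r13

off 0x00: read 47 d0 as big → 0x47d0
  top 4b → 0x4 → plus [RR]
  [11:8] rd=7 = sp
  [7:4] rs=13 = r13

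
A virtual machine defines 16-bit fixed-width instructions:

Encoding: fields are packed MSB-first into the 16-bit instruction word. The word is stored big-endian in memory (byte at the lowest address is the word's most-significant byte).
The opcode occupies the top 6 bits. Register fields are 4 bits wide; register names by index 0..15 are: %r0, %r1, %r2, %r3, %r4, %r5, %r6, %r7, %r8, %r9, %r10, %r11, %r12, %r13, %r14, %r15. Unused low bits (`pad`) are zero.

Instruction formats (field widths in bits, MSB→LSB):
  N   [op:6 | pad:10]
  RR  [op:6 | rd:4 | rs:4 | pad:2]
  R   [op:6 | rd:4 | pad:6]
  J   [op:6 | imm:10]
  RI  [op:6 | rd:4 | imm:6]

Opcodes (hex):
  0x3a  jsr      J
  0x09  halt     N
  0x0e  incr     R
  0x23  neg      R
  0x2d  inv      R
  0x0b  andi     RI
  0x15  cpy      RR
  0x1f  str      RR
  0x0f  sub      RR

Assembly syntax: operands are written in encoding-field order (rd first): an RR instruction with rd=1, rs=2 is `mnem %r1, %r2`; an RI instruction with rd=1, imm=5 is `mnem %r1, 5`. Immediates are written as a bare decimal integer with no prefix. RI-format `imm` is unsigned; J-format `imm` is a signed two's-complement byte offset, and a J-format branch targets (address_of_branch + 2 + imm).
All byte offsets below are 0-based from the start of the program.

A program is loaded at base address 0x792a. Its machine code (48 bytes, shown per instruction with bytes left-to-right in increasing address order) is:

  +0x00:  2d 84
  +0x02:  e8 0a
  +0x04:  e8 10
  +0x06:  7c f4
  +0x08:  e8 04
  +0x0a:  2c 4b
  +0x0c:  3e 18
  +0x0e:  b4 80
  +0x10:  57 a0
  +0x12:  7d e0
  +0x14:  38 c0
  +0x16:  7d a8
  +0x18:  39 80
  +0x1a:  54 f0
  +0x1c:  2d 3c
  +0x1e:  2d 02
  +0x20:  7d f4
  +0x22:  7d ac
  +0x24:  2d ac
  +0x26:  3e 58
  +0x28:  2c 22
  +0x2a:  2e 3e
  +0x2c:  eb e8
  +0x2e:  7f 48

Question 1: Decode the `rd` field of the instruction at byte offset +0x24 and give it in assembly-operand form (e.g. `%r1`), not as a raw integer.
%r6

off 0x24: read 2d ac as big → 0x2dac
  top 6b → 0xb → andi [RI]
  [9:6] rd=6 = %r6
  [5:0] imm=44 = 44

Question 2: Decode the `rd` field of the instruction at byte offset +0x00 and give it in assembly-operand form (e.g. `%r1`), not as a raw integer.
+0x00: 2d 84 ⇒ word 0x2d84 (big)
  opcode bits[15:10]=0xb: andi/RI
  [9:6] rd=6 = %r6
  [5:0] imm=4 = 4

%r6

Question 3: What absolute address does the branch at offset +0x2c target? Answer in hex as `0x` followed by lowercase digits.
0x7940

+0x2c: eb e8 ⇒ word 0xebe8 (big)
  top 6b → 0x3a → jsr [J]
  imm@[9:0]=0x3e8 (s10→-24) ⇒ -24
  target = base 0x792a + off 0x2c + 2 + imm -24 = 0x7940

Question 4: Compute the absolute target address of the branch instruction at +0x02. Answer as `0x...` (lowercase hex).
[02] e8 0a → 0xe80a
  opcode bits[15:10]=0x3a: jsr/J
  imm: (w>>0)&0x3ff=0xa → 10
  target = base 0x792a + off 0x02 + 2 + imm 10 = 0x7938

0x7938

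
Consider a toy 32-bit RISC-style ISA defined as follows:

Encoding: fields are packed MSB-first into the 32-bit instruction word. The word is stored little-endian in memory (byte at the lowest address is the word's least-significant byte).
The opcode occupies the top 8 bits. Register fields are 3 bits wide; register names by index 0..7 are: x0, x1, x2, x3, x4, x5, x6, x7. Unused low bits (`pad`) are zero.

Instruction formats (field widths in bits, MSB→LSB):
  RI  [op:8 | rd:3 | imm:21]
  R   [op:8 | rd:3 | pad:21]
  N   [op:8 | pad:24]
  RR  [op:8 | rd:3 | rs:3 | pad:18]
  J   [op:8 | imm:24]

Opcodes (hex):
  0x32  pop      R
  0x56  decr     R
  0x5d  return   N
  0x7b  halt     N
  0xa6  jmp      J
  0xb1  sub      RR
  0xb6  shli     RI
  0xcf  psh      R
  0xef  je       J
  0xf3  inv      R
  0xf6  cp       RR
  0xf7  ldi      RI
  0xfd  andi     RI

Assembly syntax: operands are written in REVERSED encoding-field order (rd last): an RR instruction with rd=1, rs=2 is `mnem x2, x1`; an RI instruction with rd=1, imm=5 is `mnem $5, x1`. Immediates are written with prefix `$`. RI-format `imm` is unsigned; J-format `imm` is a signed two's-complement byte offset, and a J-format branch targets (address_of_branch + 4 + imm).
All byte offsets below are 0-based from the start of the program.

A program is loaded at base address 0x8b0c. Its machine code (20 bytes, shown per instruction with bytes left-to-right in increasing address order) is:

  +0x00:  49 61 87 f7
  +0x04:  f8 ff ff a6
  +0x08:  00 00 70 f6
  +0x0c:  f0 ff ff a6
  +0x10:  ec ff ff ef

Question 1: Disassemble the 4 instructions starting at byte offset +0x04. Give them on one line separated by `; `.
off 0x04: read f8 ff ff a6 as little → 0xa6fffff8
  opcode bits[31:24]=0xa6: jmp/J
  imm@[23:0]=0xfffff8 (s24→-8) ⇒ $-8
off 0x08: read 00 00 70 f6 as little → 0xf6700000
  opcode bits[31:24]=0xf6: cp/RR
  rd@[23:21]=0x3 ⇒ x3
  rs@[20:18]=0x4 ⇒ x4
off 0x0c: read f0 ff ff a6 as little → 0xa6fffff0
  opcode bits[31:24]=0xa6: jmp/J
  imm@[23:0]=0xfffff0 (s24→-16) ⇒ $-16
off 0x10: read ec ff ff ef as little → 0xefffffec
  opcode bits[31:24]=0xef: je/J
  imm@[23:0]=0xffffec (s24→-20) ⇒ $-20

jmp $-8; cp x4, x3; jmp $-16; je $-20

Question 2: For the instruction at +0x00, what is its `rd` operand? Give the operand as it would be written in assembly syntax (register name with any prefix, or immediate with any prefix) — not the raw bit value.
x4

off 0x00: read 49 61 87 f7 as little → 0xf7876149
  opcode bits[31:24]=0xf7: ldi/RI
  [23:21] rd=4 = x4
  [20:0] imm=483657 = $483657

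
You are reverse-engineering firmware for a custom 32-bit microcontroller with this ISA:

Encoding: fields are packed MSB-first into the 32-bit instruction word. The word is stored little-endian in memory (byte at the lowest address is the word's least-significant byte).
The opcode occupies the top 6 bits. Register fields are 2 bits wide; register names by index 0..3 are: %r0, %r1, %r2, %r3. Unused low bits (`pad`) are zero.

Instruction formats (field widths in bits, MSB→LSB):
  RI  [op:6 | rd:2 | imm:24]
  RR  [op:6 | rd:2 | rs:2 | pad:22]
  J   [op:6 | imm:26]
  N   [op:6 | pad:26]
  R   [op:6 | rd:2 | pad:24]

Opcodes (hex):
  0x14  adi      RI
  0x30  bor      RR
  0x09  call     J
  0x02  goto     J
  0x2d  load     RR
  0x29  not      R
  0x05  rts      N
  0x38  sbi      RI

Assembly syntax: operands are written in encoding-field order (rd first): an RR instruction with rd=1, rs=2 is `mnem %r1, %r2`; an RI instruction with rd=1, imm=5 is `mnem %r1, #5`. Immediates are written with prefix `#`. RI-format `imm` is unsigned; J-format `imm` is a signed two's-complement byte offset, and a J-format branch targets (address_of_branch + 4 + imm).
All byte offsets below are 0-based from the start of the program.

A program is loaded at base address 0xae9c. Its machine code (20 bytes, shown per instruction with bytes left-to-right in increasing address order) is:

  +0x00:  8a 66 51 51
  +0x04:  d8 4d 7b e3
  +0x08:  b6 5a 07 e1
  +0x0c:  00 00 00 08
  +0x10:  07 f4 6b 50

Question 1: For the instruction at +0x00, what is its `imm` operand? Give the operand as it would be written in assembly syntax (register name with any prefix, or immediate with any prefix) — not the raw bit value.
#5334666

off 0x00: read 8a 66 51 51 as little → 0x5151668a
  top 6b → 0x14 → adi [RI]
  rd@[25:24]=0x1 ⇒ %r1
  imm@[23:0]=0x51668a ⇒ #5334666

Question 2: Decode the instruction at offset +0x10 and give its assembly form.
adi %r0, #7074823

off 0x10: read 07 f4 6b 50 as little → 0x506bf407
  top 6b → 0x14 → adi [RI]
  rd@[25:24]=0x0 ⇒ %r0
  imm@[23:0]=0x6bf407 ⇒ #7074823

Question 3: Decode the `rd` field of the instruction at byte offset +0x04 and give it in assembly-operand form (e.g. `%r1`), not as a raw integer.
off 0x04: read d8 4d 7b e3 as little → 0xe37b4dd8
  top 6b → 0x38 → sbi [RI]
  [25:24] rd=3 = %r3
  [23:0] imm=8080856 = #8080856

%r3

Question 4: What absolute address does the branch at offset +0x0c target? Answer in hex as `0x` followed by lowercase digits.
0xaeac

+0x0c: 00 00 00 08 ⇒ word 0x08000000 (little)
  op=0x08000000>>26=0x2 ⇒ goto (J)
  [25:0] imm=0 = #0
  target = base 0xae9c + off 0x0c + 4 + imm 0 = 0xaeac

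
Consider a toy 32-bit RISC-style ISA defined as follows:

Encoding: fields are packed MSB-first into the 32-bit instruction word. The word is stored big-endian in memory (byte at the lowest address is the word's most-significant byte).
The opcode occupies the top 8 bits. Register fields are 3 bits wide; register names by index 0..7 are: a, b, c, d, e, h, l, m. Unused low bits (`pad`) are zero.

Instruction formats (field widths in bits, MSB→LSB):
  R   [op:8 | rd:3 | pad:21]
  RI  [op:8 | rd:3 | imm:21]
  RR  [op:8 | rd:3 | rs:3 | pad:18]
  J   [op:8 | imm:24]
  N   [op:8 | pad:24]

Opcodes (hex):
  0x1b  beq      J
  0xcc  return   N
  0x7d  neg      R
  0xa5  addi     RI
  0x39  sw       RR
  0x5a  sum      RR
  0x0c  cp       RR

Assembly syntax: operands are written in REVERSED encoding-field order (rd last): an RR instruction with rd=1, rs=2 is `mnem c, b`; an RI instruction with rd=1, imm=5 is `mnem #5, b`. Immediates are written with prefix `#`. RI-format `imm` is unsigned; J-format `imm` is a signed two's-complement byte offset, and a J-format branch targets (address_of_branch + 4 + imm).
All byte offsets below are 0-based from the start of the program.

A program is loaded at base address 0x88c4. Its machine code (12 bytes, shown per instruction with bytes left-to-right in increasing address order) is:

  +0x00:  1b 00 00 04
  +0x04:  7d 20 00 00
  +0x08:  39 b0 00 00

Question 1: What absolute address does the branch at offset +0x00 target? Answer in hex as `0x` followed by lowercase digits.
+0x00: 1b 00 00 04 ⇒ word 0x1b000004 (big)
  op=0x1b000004>>24=0x1b ⇒ beq (J)
  imm@[23:0]=0x4 ⇒ #4
  target = base 0x88c4 + off 0x00 + 4 + imm 4 = 0x88cc

0x88cc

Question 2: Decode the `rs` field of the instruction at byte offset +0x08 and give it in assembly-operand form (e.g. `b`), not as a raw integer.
+0x08: 39 b0 00 00 ⇒ word 0x39b00000 (big)
  top 8b → 0x39 → sw [RR]
  rd@[23:21]=0x5 ⇒ h
  rs@[20:18]=0x4 ⇒ e

e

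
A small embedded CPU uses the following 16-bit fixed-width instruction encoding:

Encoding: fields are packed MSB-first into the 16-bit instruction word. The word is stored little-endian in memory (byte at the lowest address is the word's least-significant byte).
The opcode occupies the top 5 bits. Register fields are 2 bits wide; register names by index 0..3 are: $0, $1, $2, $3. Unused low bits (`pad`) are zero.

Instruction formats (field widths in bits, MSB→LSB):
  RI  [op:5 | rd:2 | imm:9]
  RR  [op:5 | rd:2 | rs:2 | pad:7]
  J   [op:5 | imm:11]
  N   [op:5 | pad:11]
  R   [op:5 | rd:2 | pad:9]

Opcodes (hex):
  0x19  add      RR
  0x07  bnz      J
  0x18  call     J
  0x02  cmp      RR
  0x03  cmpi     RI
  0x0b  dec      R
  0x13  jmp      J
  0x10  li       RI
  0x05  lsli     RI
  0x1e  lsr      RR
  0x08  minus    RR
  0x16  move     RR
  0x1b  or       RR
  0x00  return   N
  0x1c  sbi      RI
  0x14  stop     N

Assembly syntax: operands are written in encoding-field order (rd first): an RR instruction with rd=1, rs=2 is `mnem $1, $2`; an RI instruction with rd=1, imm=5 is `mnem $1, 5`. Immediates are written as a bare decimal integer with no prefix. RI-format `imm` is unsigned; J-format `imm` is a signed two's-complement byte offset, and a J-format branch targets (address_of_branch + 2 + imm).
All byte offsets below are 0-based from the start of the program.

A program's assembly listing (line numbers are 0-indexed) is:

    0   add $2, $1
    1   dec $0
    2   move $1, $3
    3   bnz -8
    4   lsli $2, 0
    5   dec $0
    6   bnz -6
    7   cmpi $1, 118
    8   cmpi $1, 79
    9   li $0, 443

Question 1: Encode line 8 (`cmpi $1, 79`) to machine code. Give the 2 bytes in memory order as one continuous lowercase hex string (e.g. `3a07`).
8. cmpi fields op=0x3:5|rd=1:2|imm=79:9 → word 1a4fh → 4f 1a

4f1a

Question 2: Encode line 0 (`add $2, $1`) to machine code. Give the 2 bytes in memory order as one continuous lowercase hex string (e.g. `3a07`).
0. add fields op=0x19:5|rd=2:2|rs=1:2|pad=0:7 → word cc80h → 80 cc

80cc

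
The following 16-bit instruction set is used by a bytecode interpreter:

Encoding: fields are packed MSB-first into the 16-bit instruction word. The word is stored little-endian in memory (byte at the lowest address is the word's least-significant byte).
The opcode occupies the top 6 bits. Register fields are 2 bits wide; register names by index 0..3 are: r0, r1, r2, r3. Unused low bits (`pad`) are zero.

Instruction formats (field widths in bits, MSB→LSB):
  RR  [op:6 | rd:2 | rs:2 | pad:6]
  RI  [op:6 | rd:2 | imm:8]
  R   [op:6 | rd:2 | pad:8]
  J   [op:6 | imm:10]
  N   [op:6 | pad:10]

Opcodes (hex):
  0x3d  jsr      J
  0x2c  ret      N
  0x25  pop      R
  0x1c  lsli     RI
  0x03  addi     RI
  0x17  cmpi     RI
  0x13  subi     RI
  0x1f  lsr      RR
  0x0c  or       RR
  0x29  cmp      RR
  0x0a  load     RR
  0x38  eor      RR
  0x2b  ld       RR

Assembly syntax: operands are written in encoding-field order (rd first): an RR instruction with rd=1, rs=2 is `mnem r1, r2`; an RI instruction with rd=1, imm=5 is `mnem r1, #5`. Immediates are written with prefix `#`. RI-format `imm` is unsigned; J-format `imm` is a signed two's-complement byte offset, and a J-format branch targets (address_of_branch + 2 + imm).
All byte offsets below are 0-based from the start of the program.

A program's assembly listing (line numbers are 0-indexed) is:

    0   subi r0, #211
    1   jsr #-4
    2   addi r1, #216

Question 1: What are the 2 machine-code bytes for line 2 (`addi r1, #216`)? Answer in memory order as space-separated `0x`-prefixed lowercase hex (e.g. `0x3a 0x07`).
0xd8 0x0d

line 2 (addi): pack op=0x3:6|rd=1:2|imm=216:8 = 0x0dd8; little→ d8 0d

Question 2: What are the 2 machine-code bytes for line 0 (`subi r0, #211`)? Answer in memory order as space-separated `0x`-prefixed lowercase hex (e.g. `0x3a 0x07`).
0xd3 0x4c

L0: subi op=0x13:6|rd=0:2|imm=211:8 ⇒ 0x4cd3 ⇒ little d3 4c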